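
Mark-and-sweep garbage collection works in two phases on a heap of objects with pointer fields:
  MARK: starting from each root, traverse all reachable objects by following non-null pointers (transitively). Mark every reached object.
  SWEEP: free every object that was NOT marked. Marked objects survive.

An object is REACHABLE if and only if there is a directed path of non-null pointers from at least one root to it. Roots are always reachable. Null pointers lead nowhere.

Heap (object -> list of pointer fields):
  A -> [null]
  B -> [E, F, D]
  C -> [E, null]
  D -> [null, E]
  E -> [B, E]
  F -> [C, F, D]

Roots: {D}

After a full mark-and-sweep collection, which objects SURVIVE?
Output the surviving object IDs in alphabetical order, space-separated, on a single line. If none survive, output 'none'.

Answer: B C D E F

Derivation:
Roots: D
Mark D: refs=null E, marked=D
Mark E: refs=B E, marked=D E
Mark B: refs=E F D, marked=B D E
Mark F: refs=C F D, marked=B D E F
Mark C: refs=E null, marked=B C D E F
Unmarked (collected): A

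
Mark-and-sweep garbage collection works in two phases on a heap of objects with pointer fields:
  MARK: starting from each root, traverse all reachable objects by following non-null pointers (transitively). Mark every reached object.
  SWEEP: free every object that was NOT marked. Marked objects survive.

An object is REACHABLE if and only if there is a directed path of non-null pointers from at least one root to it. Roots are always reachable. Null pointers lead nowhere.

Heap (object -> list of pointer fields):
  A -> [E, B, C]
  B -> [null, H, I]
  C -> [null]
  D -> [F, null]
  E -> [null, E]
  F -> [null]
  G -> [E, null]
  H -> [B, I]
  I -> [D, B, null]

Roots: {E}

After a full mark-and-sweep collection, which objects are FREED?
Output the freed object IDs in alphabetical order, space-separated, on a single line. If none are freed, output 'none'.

Answer: A B C D F G H I

Derivation:
Roots: E
Mark E: refs=null E, marked=E
Unmarked (collected): A B C D F G H I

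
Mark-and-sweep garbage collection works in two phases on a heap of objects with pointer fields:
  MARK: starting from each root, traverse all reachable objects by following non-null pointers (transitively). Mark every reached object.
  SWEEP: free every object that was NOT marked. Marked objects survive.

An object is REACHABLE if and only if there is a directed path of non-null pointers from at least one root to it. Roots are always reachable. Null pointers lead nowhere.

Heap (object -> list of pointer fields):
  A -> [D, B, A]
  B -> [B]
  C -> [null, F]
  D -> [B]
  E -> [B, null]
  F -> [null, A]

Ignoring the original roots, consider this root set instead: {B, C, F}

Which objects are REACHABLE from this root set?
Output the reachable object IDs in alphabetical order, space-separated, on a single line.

Roots: B C F
Mark B: refs=B, marked=B
Mark C: refs=null F, marked=B C
Mark F: refs=null A, marked=B C F
Mark A: refs=D B A, marked=A B C F
Mark D: refs=B, marked=A B C D F
Unmarked (collected): E

Answer: A B C D F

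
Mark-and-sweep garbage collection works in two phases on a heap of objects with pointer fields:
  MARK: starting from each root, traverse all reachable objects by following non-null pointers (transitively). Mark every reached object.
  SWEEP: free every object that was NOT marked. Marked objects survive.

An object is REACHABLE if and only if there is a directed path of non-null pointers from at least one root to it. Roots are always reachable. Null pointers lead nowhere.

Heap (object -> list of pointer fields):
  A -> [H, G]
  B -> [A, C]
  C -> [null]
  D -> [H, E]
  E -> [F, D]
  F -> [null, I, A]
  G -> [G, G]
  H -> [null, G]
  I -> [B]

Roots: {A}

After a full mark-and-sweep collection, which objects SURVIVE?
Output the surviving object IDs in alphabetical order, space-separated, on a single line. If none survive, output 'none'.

Answer: A G H

Derivation:
Roots: A
Mark A: refs=H G, marked=A
Mark H: refs=null G, marked=A H
Mark G: refs=G G, marked=A G H
Unmarked (collected): B C D E F I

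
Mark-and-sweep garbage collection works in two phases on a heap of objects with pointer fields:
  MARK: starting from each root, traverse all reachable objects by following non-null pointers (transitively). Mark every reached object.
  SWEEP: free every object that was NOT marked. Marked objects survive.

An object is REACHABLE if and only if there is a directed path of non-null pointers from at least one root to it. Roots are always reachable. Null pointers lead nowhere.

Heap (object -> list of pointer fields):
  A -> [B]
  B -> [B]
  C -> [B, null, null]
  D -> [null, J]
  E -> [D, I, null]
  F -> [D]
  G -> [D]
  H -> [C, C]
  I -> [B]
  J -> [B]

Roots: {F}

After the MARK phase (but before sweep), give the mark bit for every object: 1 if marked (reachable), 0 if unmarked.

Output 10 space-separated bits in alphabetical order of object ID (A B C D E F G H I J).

Roots: F
Mark F: refs=D, marked=F
Mark D: refs=null J, marked=D F
Mark J: refs=B, marked=D F J
Mark B: refs=B, marked=B D F J
Unmarked (collected): A C E G H I

Answer: 0 1 0 1 0 1 0 0 0 1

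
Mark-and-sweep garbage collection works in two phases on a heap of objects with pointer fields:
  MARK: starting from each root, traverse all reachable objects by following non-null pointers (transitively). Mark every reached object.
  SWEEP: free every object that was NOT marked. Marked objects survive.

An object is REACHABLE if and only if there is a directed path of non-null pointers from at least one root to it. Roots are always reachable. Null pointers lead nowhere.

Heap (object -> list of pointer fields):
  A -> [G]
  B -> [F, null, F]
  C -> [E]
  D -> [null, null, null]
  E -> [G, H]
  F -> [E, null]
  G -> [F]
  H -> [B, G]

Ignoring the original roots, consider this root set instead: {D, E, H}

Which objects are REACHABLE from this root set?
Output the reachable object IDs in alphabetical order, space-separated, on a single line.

Roots: D E H
Mark D: refs=null null null, marked=D
Mark E: refs=G H, marked=D E
Mark H: refs=B G, marked=D E H
Mark G: refs=F, marked=D E G H
Mark B: refs=F null F, marked=B D E G H
Mark F: refs=E null, marked=B D E F G H
Unmarked (collected): A C

Answer: B D E F G H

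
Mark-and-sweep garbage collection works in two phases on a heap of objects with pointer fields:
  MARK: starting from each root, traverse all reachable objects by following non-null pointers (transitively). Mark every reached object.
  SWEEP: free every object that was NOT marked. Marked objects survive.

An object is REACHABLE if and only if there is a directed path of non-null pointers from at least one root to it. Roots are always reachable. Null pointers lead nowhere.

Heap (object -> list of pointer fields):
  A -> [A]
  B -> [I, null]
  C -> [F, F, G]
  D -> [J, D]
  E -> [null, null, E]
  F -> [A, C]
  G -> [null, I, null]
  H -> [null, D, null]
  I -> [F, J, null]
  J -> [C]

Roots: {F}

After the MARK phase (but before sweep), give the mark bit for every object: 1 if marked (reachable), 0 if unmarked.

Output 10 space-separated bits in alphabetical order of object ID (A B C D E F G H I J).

Answer: 1 0 1 0 0 1 1 0 1 1

Derivation:
Roots: F
Mark F: refs=A C, marked=F
Mark A: refs=A, marked=A F
Mark C: refs=F F G, marked=A C F
Mark G: refs=null I null, marked=A C F G
Mark I: refs=F J null, marked=A C F G I
Mark J: refs=C, marked=A C F G I J
Unmarked (collected): B D E H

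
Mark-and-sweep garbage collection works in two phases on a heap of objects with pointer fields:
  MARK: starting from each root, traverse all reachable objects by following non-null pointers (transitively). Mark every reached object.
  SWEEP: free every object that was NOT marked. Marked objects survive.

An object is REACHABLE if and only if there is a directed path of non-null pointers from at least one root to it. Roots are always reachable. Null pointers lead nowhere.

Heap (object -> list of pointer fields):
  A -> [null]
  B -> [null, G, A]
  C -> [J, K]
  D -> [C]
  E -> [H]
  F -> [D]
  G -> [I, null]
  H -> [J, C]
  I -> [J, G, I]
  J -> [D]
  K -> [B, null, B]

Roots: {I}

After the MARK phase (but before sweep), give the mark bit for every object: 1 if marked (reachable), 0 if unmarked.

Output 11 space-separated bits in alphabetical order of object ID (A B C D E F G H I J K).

Answer: 1 1 1 1 0 0 1 0 1 1 1

Derivation:
Roots: I
Mark I: refs=J G I, marked=I
Mark J: refs=D, marked=I J
Mark G: refs=I null, marked=G I J
Mark D: refs=C, marked=D G I J
Mark C: refs=J K, marked=C D G I J
Mark K: refs=B null B, marked=C D G I J K
Mark B: refs=null G A, marked=B C D G I J K
Mark A: refs=null, marked=A B C D G I J K
Unmarked (collected): E F H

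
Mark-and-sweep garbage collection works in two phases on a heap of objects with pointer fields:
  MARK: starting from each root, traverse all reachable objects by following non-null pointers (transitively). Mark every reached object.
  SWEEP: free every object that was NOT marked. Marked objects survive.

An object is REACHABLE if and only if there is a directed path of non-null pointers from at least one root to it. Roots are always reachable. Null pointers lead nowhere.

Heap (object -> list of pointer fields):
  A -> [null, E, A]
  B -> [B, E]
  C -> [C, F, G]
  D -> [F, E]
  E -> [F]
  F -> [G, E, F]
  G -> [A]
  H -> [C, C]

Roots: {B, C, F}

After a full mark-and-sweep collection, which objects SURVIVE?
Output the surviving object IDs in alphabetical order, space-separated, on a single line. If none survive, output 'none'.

Roots: B C F
Mark B: refs=B E, marked=B
Mark C: refs=C F G, marked=B C
Mark F: refs=G E F, marked=B C F
Mark E: refs=F, marked=B C E F
Mark G: refs=A, marked=B C E F G
Mark A: refs=null E A, marked=A B C E F G
Unmarked (collected): D H

Answer: A B C E F G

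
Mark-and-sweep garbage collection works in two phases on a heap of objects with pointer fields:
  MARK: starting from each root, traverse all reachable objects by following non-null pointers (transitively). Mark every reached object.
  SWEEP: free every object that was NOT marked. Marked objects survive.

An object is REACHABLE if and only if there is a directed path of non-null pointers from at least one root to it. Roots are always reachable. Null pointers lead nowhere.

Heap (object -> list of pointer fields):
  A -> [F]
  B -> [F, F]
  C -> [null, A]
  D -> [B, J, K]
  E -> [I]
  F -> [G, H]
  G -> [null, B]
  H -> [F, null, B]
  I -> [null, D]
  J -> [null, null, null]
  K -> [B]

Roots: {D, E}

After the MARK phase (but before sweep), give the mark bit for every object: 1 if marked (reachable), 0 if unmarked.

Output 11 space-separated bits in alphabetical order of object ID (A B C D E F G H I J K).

Answer: 0 1 0 1 1 1 1 1 1 1 1

Derivation:
Roots: D E
Mark D: refs=B J K, marked=D
Mark E: refs=I, marked=D E
Mark B: refs=F F, marked=B D E
Mark J: refs=null null null, marked=B D E J
Mark K: refs=B, marked=B D E J K
Mark I: refs=null D, marked=B D E I J K
Mark F: refs=G H, marked=B D E F I J K
Mark G: refs=null B, marked=B D E F G I J K
Mark H: refs=F null B, marked=B D E F G H I J K
Unmarked (collected): A C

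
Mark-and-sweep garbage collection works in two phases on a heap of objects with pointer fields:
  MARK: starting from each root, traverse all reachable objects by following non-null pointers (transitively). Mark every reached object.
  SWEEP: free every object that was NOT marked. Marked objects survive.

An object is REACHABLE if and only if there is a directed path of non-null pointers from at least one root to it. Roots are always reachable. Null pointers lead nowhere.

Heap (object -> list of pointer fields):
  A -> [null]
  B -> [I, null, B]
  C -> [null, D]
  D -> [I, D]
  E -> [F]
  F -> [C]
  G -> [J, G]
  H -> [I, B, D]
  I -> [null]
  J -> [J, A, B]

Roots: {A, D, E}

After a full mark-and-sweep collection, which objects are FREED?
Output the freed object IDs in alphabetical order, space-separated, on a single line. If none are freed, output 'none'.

Answer: B G H J

Derivation:
Roots: A D E
Mark A: refs=null, marked=A
Mark D: refs=I D, marked=A D
Mark E: refs=F, marked=A D E
Mark I: refs=null, marked=A D E I
Mark F: refs=C, marked=A D E F I
Mark C: refs=null D, marked=A C D E F I
Unmarked (collected): B G H J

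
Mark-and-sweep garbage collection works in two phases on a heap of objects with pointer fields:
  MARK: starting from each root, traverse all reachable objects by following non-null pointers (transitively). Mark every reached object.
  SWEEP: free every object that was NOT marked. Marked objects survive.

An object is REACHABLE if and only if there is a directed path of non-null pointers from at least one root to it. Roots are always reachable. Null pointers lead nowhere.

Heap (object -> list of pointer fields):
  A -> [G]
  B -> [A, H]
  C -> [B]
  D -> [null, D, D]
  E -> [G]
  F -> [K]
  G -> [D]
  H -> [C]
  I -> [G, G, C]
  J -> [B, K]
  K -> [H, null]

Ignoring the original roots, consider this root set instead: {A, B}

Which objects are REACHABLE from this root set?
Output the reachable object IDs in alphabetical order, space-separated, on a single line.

Answer: A B C D G H

Derivation:
Roots: A B
Mark A: refs=G, marked=A
Mark B: refs=A H, marked=A B
Mark G: refs=D, marked=A B G
Mark H: refs=C, marked=A B G H
Mark D: refs=null D D, marked=A B D G H
Mark C: refs=B, marked=A B C D G H
Unmarked (collected): E F I J K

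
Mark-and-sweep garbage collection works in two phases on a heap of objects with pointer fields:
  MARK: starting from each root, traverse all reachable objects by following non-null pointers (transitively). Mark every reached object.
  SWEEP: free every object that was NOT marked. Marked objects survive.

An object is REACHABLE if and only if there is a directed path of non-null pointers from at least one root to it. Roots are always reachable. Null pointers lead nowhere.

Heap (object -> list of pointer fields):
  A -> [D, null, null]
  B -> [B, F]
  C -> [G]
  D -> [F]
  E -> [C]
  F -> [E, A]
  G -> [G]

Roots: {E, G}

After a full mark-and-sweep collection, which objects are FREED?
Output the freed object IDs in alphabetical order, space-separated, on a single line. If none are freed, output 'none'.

Answer: A B D F

Derivation:
Roots: E G
Mark E: refs=C, marked=E
Mark G: refs=G, marked=E G
Mark C: refs=G, marked=C E G
Unmarked (collected): A B D F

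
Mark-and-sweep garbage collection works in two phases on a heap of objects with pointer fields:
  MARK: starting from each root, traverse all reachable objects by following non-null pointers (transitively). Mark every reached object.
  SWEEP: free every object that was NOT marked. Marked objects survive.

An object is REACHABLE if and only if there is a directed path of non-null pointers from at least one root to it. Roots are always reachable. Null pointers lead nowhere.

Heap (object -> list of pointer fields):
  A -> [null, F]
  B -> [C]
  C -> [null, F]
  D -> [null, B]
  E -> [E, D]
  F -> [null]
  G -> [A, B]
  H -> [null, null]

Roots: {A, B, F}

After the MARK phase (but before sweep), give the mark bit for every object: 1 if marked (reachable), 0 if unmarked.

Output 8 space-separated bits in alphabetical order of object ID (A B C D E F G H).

Answer: 1 1 1 0 0 1 0 0

Derivation:
Roots: A B F
Mark A: refs=null F, marked=A
Mark B: refs=C, marked=A B
Mark F: refs=null, marked=A B F
Mark C: refs=null F, marked=A B C F
Unmarked (collected): D E G H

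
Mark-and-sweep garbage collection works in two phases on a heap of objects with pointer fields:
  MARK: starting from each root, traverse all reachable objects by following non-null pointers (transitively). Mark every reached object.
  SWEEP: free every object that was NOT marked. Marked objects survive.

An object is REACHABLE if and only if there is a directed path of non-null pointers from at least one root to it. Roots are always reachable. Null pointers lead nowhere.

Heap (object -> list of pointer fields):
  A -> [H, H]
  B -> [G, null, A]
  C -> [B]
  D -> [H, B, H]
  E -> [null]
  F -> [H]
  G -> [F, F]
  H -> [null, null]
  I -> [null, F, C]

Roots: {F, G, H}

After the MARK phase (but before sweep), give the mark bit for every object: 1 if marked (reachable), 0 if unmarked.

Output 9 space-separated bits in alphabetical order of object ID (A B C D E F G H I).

Answer: 0 0 0 0 0 1 1 1 0

Derivation:
Roots: F G H
Mark F: refs=H, marked=F
Mark G: refs=F F, marked=F G
Mark H: refs=null null, marked=F G H
Unmarked (collected): A B C D E I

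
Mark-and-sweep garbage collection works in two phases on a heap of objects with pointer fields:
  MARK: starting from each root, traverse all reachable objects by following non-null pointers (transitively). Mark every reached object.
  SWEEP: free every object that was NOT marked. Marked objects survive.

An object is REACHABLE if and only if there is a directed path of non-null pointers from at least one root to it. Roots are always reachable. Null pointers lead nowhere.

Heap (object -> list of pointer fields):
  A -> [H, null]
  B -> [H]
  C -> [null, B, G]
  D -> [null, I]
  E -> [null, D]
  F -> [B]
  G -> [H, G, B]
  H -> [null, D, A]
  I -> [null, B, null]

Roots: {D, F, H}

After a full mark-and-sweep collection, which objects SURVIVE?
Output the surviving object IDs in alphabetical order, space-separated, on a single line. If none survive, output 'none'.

Roots: D F H
Mark D: refs=null I, marked=D
Mark F: refs=B, marked=D F
Mark H: refs=null D A, marked=D F H
Mark I: refs=null B null, marked=D F H I
Mark B: refs=H, marked=B D F H I
Mark A: refs=H null, marked=A B D F H I
Unmarked (collected): C E G

Answer: A B D F H I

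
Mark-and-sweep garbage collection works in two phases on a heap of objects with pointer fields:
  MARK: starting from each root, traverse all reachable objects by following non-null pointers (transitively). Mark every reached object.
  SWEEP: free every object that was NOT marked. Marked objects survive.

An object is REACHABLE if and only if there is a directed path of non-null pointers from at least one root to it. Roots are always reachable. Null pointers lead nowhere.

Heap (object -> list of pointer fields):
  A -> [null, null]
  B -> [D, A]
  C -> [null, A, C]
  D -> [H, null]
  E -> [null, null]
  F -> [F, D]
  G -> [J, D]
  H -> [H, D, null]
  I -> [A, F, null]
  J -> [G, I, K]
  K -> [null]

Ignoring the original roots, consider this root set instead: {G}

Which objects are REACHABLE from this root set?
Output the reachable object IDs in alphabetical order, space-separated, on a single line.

Answer: A D F G H I J K

Derivation:
Roots: G
Mark G: refs=J D, marked=G
Mark J: refs=G I K, marked=G J
Mark D: refs=H null, marked=D G J
Mark I: refs=A F null, marked=D G I J
Mark K: refs=null, marked=D G I J K
Mark H: refs=H D null, marked=D G H I J K
Mark A: refs=null null, marked=A D G H I J K
Mark F: refs=F D, marked=A D F G H I J K
Unmarked (collected): B C E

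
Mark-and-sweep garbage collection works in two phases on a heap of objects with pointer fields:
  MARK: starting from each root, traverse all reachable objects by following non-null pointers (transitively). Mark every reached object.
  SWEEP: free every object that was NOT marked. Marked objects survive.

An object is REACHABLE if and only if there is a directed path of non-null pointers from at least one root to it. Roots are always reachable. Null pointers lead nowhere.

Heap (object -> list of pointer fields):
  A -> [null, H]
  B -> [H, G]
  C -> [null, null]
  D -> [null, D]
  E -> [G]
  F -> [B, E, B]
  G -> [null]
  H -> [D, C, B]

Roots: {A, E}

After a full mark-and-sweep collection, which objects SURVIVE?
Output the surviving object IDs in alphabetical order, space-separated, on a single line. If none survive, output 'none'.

Roots: A E
Mark A: refs=null H, marked=A
Mark E: refs=G, marked=A E
Mark H: refs=D C B, marked=A E H
Mark G: refs=null, marked=A E G H
Mark D: refs=null D, marked=A D E G H
Mark C: refs=null null, marked=A C D E G H
Mark B: refs=H G, marked=A B C D E G H
Unmarked (collected): F

Answer: A B C D E G H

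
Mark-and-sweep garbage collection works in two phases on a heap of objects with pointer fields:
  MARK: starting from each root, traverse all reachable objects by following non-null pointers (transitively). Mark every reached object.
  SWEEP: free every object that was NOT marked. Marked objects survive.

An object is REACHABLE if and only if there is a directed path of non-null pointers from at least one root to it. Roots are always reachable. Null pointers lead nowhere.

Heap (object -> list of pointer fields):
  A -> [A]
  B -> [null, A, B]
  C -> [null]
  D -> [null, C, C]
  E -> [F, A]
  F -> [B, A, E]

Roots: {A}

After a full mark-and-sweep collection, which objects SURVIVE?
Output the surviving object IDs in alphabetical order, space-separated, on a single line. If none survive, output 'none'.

Answer: A

Derivation:
Roots: A
Mark A: refs=A, marked=A
Unmarked (collected): B C D E F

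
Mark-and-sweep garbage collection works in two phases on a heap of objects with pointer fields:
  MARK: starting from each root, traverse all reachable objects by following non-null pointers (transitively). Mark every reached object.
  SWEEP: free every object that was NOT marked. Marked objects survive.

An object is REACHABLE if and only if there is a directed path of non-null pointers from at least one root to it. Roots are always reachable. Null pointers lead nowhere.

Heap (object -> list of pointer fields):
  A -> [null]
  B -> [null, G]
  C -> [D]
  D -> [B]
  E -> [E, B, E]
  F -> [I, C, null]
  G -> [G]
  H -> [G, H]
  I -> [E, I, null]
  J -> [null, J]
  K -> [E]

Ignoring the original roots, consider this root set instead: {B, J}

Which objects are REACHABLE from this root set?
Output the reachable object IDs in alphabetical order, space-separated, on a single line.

Roots: B J
Mark B: refs=null G, marked=B
Mark J: refs=null J, marked=B J
Mark G: refs=G, marked=B G J
Unmarked (collected): A C D E F H I K

Answer: B G J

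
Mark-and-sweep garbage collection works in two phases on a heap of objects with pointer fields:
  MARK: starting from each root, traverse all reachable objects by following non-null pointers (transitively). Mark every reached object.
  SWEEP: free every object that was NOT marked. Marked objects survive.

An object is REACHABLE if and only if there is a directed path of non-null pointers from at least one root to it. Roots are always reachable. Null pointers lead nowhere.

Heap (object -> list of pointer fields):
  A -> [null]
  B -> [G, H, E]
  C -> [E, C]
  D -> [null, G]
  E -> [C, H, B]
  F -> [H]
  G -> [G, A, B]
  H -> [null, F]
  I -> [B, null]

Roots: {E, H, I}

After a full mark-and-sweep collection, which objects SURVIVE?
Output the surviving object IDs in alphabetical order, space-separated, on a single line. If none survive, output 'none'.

Roots: E H I
Mark E: refs=C H B, marked=E
Mark H: refs=null F, marked=E H
Mark I: refs=B null, marked=E H I
Mark C: refs=E C, marked=C E H I
Mark B: refs=G H E, marked=B C E H I
Mark F: refs=H, marked=B C E F H I
Mark G: refs=G A B, marked=B C E F G H I
Mark A: refs=null, marked=A B C E F G H I
Unmarked (collected): D

Answer: A B C E F G H I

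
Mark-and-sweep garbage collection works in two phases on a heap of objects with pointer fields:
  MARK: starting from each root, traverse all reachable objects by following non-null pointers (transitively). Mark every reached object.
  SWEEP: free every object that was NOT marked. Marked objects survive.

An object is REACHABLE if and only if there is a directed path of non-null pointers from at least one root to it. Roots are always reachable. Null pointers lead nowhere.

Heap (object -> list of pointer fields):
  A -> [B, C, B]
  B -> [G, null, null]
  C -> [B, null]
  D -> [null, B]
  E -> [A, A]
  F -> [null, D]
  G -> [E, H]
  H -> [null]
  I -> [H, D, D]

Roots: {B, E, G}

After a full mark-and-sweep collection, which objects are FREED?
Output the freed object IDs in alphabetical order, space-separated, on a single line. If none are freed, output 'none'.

Answer: D F I

Derivation:
Roots: B E G
Mark B: refs=G null null, marked=B
Mark E: refs=A A, marked=B E
Mark G: refs=E H, marked=B E G
Mark A: refs=B C B, marked=A B E G
Mark H: refs=null, marked=A B E G H
Mark C: refs=B null, marked=A B C E G H
Unmarked (collected): D F I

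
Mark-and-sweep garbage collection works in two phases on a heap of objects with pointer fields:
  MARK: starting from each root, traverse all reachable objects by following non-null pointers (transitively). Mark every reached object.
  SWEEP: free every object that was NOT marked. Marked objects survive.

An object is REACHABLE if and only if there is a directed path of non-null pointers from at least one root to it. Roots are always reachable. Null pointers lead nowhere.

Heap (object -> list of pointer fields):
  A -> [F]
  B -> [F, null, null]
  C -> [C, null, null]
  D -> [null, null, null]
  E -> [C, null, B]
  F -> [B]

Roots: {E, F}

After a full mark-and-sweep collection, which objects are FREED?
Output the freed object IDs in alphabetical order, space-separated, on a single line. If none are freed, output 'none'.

Roots: E F
Mark E: refs=C null B, marked=E
Mark F: refs=B, marked=E F
Mark C: refs=C null null, marked=C E F
Mark B: refs=F null null, marked=B C E F
Unmarked (collected): A D

Answer: A D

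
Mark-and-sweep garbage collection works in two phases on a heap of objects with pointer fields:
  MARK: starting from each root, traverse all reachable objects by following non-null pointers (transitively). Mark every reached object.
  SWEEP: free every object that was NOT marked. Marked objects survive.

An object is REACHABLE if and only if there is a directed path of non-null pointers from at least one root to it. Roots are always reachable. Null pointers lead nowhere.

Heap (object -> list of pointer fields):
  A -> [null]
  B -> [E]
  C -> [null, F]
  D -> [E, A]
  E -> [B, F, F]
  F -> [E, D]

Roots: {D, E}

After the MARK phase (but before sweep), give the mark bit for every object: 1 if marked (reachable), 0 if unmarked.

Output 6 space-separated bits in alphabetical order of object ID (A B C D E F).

Answer: 1 1 0 1 1 1

Derivation:
Roots: D E
Mark D: refs=E A, marked=D
Mark E: refs=B F F, marked=D E
Mark A: refs=null, marked=A D E
Mark B: refs=E, marked=A B D E
Mark F: refs=E D, marked=A B D E F
Unmarked (collected): C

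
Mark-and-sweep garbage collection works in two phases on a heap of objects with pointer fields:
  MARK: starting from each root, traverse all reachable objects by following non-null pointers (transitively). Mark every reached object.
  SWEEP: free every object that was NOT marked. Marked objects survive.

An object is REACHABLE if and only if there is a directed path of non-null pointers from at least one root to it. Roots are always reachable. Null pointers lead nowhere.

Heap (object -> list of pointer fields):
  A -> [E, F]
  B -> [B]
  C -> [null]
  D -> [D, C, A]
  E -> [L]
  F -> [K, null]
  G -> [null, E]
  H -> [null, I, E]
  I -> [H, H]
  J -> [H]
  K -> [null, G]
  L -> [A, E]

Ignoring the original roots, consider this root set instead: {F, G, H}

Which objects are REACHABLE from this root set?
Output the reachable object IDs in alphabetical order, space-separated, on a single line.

Roots: F G H
Mark F: refs=K null, marked=F
Mark G: refs=null E, marked=F G
Mark H: refs=null I E, marked=F G H
Mark K: refs=null G, marked=F G H K
Mark E: refs=L, marked=E F G H K
Mark I: refs=H H, marked=E F G H I K
Mark L: refs=A E, marked=E F G H I K L
Mark A: refs=E F, marked=A E F G H I K L
Unmarked (collected): B C D J

Answer: A E F G H I K L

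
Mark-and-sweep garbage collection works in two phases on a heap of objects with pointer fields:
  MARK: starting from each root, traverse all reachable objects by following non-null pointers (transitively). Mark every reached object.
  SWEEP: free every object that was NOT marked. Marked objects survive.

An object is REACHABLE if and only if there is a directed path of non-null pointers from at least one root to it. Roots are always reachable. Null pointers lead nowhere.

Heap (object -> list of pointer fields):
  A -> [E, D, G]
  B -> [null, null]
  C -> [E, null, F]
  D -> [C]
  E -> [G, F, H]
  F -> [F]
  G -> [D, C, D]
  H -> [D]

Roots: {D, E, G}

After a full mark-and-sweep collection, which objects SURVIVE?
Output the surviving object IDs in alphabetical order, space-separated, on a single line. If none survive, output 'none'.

Answer: C D E F G H

Derivation:
Roots: D E G
Mark D: refs=C, marked=D
Mark E: refs=G F H, marked=D E
Mark G: refs=D C D, marked=D E G
Mark C: refs=E null F, marked=C D E G
Mark F: refs=F, marked=C D E F G
Mark H: refs=D, marked=C D E F G H
Unmarked (collected): A B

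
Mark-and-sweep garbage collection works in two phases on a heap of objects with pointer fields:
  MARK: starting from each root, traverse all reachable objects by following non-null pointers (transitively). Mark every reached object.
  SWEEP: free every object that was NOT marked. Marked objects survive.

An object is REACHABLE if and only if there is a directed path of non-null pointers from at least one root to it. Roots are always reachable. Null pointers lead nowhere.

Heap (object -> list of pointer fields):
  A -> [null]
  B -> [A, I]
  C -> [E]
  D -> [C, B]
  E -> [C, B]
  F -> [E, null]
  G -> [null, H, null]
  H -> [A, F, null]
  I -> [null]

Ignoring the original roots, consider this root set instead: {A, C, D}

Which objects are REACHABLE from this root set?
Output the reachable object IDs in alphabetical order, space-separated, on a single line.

Answer: A B C D E I

Derivation:
Roots: A C D
Mark A: refs=null, marked=A
Mark C: refs=E, marked=A C
Mark D: refs=C B, marked=A C D
Mark E: refs=C B, marked=A C D E
Mark B: refs=A I, marked=A B C D E
Mark I: refs=null, marked=A B C D E I
Unmarked (collected): F G H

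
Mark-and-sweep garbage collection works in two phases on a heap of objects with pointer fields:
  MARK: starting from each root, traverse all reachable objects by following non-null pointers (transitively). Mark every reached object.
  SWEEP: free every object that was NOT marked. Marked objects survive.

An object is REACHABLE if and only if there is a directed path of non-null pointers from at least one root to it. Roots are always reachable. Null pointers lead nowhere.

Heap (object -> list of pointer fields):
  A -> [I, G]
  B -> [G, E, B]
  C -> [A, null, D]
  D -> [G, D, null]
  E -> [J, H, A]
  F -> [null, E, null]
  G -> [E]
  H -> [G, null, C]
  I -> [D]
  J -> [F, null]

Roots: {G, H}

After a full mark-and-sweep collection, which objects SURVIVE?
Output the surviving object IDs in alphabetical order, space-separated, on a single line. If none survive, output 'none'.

Roots: G H
Mark G: refs=E, marked=G
Mark H: refs=G null C, marked=G H
Mark E: refs=J H A, marked=E G H
Mark C: refs=A null D, marked=C E G H
Mark J: refs=F null, marked=C E G H J
Mark A: refs=I G, marked=A C E G H J
Mark D: refs=G D null, marked=A C D E G H J
Mark F: refs=null E null, marked=A C D E F G H J
Mark I: refs=D, marked=A C D E F G H I J
Unmarked (collected): B

Answer: A C D E F G H I J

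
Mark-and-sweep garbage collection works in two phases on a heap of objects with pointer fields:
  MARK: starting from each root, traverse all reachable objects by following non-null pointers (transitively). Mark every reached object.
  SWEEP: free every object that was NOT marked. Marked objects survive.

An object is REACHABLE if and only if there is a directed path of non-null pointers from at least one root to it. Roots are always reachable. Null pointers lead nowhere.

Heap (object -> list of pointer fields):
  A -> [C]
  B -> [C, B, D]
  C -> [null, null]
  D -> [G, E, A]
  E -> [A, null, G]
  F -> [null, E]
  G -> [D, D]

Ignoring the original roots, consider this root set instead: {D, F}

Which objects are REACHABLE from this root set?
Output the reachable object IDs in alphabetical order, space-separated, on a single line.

Answer: A C D E F G

Derivation:
Roots: D F
Mark D: refs=G E A, marked=D
Mark F: refs=null E, marked=D F
Mark G: refs=D D, marked=D F G
Mark E: refs=A null G, marked=D E F G
Mark A: refs=C, marked=A D E F G
Mark C: refs=null null, marked=A C D E F G
Unmarked (collected): B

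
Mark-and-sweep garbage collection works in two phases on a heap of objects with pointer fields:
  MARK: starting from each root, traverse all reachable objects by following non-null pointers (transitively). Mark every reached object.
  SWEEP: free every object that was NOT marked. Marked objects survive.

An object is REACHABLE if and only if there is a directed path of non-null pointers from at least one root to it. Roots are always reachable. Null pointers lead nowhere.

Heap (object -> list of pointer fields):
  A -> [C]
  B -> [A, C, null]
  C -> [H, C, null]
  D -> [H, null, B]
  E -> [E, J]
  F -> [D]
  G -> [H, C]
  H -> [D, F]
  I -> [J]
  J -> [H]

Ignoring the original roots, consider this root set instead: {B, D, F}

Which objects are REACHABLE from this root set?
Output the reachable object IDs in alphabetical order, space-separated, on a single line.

Answer: A B C D F H

Derivation:
Roots: B D F
Mark B: refs=A C null, marked=B
Mark D: refs=H null B, marked=B D
Mark F: refs=D, marked=B D F
Mark A: refs=C, marked=A B D F
Mark C: refs=H C null, marked=A B C D F
Mark H: refs=D F, marked=A B C D F H
Unmarked (collected): E G I J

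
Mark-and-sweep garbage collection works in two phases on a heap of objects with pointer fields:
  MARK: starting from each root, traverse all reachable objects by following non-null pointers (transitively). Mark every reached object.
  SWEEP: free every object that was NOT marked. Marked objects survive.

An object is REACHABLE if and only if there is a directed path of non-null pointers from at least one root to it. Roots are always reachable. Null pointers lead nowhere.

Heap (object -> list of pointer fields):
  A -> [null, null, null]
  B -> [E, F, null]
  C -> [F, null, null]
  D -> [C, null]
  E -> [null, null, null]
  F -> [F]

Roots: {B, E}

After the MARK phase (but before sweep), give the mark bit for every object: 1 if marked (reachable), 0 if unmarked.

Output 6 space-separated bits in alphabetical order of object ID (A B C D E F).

Answer: 0 1 0 0 1 1

Derivation:
Roots: B E
Mark B: refs=E F null, marked=B
Mark E: refs=null null null, marked=B E
Mark F: refs=F, marked=B E F
Unmarked (collected): A C D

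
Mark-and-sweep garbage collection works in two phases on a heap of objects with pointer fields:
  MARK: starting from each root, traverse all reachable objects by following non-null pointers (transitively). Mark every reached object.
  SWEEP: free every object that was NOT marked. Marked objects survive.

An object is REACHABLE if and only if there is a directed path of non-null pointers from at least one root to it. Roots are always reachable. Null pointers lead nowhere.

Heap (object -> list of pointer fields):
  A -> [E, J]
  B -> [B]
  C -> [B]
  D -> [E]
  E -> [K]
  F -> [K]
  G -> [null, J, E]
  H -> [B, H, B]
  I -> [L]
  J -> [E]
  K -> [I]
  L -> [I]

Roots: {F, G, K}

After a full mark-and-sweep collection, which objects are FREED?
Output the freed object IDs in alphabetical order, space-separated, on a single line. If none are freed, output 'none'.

Roots: F G K
Mark F: refs=K, marked=F
Mark G: refs=null J E, marked=F G
Mark K: refs=I, marked=F G K
Mark J: refs=E, marked=F G J K
Mark E: refs=K, marked=E F G J K
Mark I: refs=L, marked=E F G I J K
Mark L: refs=I, marked=E F G I J K L
Unmarked (collected): A B C D H

Answer: A B C D H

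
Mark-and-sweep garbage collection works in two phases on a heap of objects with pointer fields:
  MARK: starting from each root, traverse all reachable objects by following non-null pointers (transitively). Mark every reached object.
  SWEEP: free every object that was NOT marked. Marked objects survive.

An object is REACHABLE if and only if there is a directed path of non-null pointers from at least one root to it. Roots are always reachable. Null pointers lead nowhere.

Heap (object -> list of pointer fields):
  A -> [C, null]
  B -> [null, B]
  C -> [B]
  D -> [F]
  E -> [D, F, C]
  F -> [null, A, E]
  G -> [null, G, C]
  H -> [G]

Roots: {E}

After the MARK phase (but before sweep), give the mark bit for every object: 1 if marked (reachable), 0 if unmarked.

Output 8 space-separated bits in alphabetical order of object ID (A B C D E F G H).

Roots: E
Mark E: refs=D F C, marked=E
Mark D: refs=F, marked=D E
Mark F: refs=null A E, marked=D E F
Mark C: refs=B, marked=C D E F
Mark A: refs=C null, marked=A C D E F
Mark B: refs=null B, marked=A B C D E F
Unmarked (collected): G H

Answer: 1 1 1 1 1 1 0 0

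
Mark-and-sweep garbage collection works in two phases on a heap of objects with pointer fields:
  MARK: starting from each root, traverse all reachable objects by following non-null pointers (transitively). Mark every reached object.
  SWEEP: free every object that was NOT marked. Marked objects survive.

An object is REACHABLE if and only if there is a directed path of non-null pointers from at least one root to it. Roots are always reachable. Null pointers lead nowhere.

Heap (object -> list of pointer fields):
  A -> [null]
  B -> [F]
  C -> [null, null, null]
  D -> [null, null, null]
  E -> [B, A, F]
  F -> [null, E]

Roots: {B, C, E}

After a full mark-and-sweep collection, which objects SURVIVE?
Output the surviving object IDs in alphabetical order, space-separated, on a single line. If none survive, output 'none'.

Answer: A B C E F

Derivation:
Roots: B C E
Mark B: refs=F, marked=B
Mark C: refs=null null null, marked=B C
Mark E: refs=B A F, marked=B C E
Mark F: refs=null E, marked=B C E F
Mark A: refs=null, marked=A B C E F
Unmarked (collected): D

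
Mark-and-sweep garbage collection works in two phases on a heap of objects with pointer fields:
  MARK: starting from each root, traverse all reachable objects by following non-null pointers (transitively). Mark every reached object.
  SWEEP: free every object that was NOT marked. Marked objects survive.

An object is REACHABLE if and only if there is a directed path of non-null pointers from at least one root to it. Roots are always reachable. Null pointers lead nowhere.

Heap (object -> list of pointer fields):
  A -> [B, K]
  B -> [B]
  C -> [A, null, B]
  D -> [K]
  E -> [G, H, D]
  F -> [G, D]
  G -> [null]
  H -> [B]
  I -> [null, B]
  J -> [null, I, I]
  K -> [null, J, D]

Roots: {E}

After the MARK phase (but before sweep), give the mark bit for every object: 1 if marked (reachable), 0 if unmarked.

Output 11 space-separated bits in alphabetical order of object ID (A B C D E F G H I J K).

Roots: E
Mark E: refs=G H D, marked=E
Mark G: refs=null, marked=E G
Mark H: refs=B, marked=E G H
Mark D: refs=K, marked=D E G H
Mark B: refs=B, marked=B D E G H
Mark K: refs=null J D, marked=B D E G H K
Mark J: refs=null I I, marked=B D E G H J K
Mark I: refs=null B, marked=B D E G H I J K
Unmarked (collected): A C F

Answer: 0 1 0 1 1 0 1 1 1 1 1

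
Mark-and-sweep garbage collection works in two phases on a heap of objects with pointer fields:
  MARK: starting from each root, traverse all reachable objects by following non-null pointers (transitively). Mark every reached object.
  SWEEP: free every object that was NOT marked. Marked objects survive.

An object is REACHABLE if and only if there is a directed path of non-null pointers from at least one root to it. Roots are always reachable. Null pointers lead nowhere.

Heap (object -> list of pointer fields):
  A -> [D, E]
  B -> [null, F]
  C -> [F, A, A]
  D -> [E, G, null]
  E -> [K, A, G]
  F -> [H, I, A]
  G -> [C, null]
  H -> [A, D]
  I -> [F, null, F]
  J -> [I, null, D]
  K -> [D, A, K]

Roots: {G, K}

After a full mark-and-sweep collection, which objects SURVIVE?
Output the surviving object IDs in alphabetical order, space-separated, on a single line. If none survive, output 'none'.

Answer: A C D E F G H I K

Derivation:
Roots: G K
Mark G: refs=C null, marked=G
Mark K: refs=D A K, marked=G K
Mark C: refs=F A A, marked=C G K
Mark D: refs=E G null, marked=C D G K
Mark A: refs=D E, marked=A C D G K
Mark F: refs=H I A, marked=A C D F G K
Mark E: refs=K A G, marked=A C D E F G K
Mark H: refs=A D, marked=A C D E F G H K
Mark I: refs=F null F, marked=A C D E F G H I K
Unmarked (collected): B J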